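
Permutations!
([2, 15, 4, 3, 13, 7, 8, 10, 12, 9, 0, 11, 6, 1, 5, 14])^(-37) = [13, 5, 1, 3, 15, 0, 12, 2, 6, 9, 4, 11, 8, 14, 10, 7]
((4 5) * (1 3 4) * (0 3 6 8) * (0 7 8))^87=(0 5)(1 3)(4 6)(7 8)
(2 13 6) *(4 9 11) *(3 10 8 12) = (2 13 6)(3 10 8 12)(4 9 11) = [0, 1, 13, 10, 9, 5, 2, 7, 12, 11, 8, 4, 3, 6]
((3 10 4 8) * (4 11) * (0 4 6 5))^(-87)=(0 4 8 3 10 11 6 5)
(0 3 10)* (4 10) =(0 3 4 10) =[3, 1, 2, 4, 10, 5, 6, 7, 8, 9, 0]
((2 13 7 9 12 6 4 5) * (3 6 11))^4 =((2 13 7 9 12 11 3 6 4 5))^4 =(2 12 4 7 3)(5 9 6 13 11)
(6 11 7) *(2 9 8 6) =(2 9 8 6 11 7) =[0, 1, 9, 3, 4, 5, 11, 2, 6, 8, 10, 7]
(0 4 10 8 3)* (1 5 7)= [4, 5, 2, 0, 10, 7, 6, 1, 3, 9, 8]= (0 4 10 8 3)(1 5 7)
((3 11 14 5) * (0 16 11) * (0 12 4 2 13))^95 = ((0 16 11 14 5 3 12 4 2 13))^95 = (0 3)(2 14)(4 11)(5 13)(12 16)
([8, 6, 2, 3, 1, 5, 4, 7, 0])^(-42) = (8)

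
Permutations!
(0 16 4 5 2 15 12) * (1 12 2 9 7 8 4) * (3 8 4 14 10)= (0 16 1 12)(2 15)(3 8 14 10)(4 5 9 7)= [16, 12, 15, 8, 5, 9, 6, 4, 14, 7, 3, 11, 0, 13, 10, 2, 1]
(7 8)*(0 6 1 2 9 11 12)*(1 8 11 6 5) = [5, 2, 9, 3, 4, 1, 8, 11, 7, 6, 10, 12, 0] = (0 5 1 2 9 6 8 7 11 12)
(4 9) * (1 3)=(1 3)(4 9)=[0, 3, 2, 1, 9, 5, 6, 7, 8, 4]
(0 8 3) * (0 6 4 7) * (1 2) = (0 8 3 6 4 7)(1 2) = [8, 2, 1, 6, 7, 5, 4, 0, 3]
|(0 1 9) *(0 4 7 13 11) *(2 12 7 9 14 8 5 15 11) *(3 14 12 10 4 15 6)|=55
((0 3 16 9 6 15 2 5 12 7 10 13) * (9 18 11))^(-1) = (0 13 10 7 12 5 2 15 6 9 11 18 16 3)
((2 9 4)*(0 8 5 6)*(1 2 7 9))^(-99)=(9)(0 8 5 6)(1 2)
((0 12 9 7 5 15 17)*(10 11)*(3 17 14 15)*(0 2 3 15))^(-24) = (17)(0 5 12 15 9 14 7)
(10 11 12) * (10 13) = (10 11 12 13) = [0, 1, 2, 3, 4, 5, 6, 7, 8, 9, 11, 12, 13, 10]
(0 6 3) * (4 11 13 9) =(0 6 3)(4 11 13 9) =[6, 1, 2, 0, 11, 5, 3, 7, 8, 4, 10, 13, 12, 9]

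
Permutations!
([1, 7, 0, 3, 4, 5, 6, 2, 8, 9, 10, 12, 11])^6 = [7, 2, 1, 3, 4, 5, 6, 0, 8, 9, 10, 11, 12]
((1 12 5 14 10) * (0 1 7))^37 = ((0 1 12 5 14 10 7))^37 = (0 12 14 7 1 5 10)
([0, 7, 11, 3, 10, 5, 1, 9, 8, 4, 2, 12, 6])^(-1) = [0, 6, 10, 3, 9, 5, 12, 1, 8, 7, 4, 2, 11]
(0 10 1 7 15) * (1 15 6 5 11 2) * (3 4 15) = (0 10 3 4 15)(1 7 6 5 11 2) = [10, 7, 1, 4, 15, 11, 5, 6, 8, 9, 3, 2, 12, 13, 14, 0]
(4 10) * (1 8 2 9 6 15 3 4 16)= (1 8 2 9 6 15 3 4 10 16)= [0, 8, 9, 4, 10, 5, 15, 7, 2, 6, 16, 11, 12, 13, 14, 3, 1]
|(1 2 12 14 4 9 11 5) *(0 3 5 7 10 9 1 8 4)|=36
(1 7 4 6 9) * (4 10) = (1 7 10 4 6 9) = [0, 7, 2, 3, 6, 5, 9, 10, 8, 1, 4]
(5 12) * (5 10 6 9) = (5 12 10 6 9) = [0, 1, 2, 3, 4, 12, 9, 7, 8, 5, 6, 11, 10]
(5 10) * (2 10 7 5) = [0, 1, 10, 3, 4, 7, 6, 5, 8, 9, 2] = (2 10)(5 7)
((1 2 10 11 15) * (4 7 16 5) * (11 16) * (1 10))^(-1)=((1 2)(4 7 11 15 10 16 5))^(-1)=(1 2)(4 5 16 10 15 11 7)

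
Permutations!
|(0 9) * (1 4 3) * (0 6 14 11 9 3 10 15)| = |(0 3 1 4 10 15)(6 14 11 9)| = 12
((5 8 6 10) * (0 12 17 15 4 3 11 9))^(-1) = ((0 12 17 15 4 3 11 9)(5 8 6 10))^(-1) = (0 9 11 3 4 15 17 12)(5 10 6 8)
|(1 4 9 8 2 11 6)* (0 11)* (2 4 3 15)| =21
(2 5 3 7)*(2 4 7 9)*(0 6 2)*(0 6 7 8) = (0 7 4 8)(2 5 3 9 6) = [7, 1, 5, 9, 8, 3, 2, 4, 0, 6]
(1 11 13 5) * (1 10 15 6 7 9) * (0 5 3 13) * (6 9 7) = (0 5 10 15 9 1 11)(3 13) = [5, 11, 2, 13, 4, 10, 6, 7, 8, 1, 15, 0, 12, 3, 14, 9]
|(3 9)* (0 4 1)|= 6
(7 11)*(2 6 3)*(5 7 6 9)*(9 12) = (2 12 9 5 7 11 6 3) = [0, 1, 12, 2, 4, 7, 3, 11, 8, 5, 10, 6, 9]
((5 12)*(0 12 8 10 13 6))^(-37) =((0 12 5 8 10 13 6))^(-37) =(0 13 8 12 6 10 5)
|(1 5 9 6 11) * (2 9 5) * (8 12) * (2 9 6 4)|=6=|(1 9 4 2 6 11)(8 12)|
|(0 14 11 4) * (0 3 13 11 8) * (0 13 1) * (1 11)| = 15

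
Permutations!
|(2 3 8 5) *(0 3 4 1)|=7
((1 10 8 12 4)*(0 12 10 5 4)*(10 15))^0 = ((0 12)(1 5 4)(8 15 10))^0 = (15)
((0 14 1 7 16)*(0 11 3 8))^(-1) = (0 8 3 11 16 7 1 14)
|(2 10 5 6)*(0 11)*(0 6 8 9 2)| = 15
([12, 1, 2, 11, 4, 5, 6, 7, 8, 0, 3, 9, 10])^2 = (0 10 11)(3 9 12)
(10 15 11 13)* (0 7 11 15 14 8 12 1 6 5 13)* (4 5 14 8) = (15)(0 7 11)(1 6 14 4 5 13 10 8 12) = [7, 6, 2, 3, 5, 13, 14, 11, 12, 9, 8, 0, 1, 10, 4, 15]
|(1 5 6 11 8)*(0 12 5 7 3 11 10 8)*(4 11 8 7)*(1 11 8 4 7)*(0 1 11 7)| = 28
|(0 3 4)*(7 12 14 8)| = |(0 3 4)(7 12 14 8)| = 12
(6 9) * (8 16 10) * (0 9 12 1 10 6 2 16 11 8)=(0 9 2 16 6 12 1 10)(8 11)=[9, 10, 16, 3, 4, 5, 12, 7, 11, 2, 0, 8, 1, 13, 14, 15, 6]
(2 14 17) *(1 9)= (1 9)(2 14 17)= [0, 9, 14, 3, 4, 5, 6, 7, 8, 1, 10, 11, 12, 13, 17, 15, 16, 2]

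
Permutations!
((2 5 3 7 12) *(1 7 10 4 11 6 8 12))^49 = ((1 7)(2 5 3 10 4 11 6 8 12))^49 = (1 7)(2 4 12 10 8 3 6 5 11)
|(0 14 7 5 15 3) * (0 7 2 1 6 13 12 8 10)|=36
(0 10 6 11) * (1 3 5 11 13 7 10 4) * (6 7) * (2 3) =[4, 2, 3, 5, 1, 11, 13, 10, 8, 9, 7, 0, 12, 6] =(0 4 1 2 3 5 11)(6 13)(7 10)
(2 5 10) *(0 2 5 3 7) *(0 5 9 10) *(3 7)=(0 2 7 5)(9 10)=[2, 1, 7, 3, 4, 0, 6, 5, 8, 10, 9]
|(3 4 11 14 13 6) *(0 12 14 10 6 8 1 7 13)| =|(0 12 14)(1 7 13 8)(3 4 11 10 6)| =60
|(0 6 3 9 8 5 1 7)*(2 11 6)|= 10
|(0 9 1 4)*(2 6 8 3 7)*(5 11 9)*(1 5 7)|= |(0 7 2 6 8 3 1 4)(5 11 9)|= 24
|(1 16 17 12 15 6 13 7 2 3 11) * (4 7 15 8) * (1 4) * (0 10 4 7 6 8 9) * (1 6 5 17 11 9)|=|(0 10 4 5 17 12 1 16 11 7 2 3 9)(6 13 15 8)|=52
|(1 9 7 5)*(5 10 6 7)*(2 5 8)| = |(1 9 8 2 5)(6 7 10)| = 15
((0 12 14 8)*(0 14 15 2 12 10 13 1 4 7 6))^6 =((0 10 13 1 4 7 6)(2 12 15)(8 14))^6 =(15)(0 6 7 4 1 13 10)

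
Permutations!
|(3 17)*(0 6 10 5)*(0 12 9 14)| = |(0 6 10 5 12 9 14)(3 17)| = 14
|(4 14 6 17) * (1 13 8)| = 12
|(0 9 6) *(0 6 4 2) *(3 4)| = 5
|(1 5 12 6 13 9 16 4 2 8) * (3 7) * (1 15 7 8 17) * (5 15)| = 14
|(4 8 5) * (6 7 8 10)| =6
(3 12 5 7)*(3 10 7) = (3 12 5)(7 10) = [0, 1, 2, 12, 4, 3, 6, 10, 8, 9, 7, 11, 5]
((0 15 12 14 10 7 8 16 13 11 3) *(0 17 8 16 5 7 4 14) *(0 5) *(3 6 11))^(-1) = ((0 15 12 5 7 16 13 3 17 8)(4 14 10)(6 11))^(-1) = (0 8 17 3 13 16 7 5 12 15)(4 10 14)(6 11)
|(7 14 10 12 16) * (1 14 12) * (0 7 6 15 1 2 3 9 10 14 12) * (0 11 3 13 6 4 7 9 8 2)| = 12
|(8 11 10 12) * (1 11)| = 5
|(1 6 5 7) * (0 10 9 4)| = |(0 10 9 4)(1 6 5 7)| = 4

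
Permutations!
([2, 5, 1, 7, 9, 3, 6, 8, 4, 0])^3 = [5, 7, 3, 4, 2, 8, 6, 9, 0, 1]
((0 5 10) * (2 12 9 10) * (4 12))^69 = (0 10 9 12 4 2 5)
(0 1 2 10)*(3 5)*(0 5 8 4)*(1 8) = (0 8 4)(1 2 10 5 3) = [8, 2, 10, 1, 0, 3, 6, 7, 4, 9, 5]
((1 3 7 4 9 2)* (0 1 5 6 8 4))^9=((0 1 3 7)(2 5 6 8 4 9))^9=(0 1 3 7)(2 8)(4 5)(6 9)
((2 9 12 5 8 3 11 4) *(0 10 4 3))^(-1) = ((0 10 4 2 9 12 5 8)(3 11))^(-1) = (0 8 5 12 9 2 4 10)(3 11)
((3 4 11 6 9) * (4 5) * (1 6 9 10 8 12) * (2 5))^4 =(1 12 8 10 6)(2 9 4)(3 11 5)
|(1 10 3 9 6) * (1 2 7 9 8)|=4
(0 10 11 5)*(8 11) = (0 10 8 11 5) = [10, 1, 2, 3, 4, 0, 6, 7, 11, 9, 8, 5]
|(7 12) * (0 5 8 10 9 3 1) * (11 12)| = |(0 5 8 10 9 3 1)(7 11 12)| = 21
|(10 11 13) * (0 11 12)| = |(0 11 13 10 12)| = 5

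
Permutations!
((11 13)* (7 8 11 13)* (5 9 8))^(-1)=(13)(5 7 11 8 9)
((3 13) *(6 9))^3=(3 13)(6 9)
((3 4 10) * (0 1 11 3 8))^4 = ((0 1 11 3 4 10 8))^4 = (0 4 1 10 11 8 3)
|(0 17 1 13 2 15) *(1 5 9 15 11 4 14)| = |(0 17 5 9 15)(1 13 2 11 4 14)| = 30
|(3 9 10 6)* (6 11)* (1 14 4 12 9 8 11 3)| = |(1 14 4 12 9 10 3 8 11 6)| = 10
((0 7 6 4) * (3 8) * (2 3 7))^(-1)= (0 4 6 7 8 3 2)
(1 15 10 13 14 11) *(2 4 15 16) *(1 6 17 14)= (1 16 2 4 15 10 13)(6 17 14 11)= [0, 16, 4, 3, 15, 5, 17, 7, 8, 9, 13, 6, 12, 1, 11, 10, 2, 14]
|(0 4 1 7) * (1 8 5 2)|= |(0 4 8 5 2 1 7)|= 7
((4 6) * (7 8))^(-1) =(4 6)(7 8)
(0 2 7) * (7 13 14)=(0 2 13 14 7)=[2, 1, 13, 3, 4, 5, 6, 0, 8, 9, 10, 11, 12, 14, 7]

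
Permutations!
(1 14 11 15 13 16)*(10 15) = [0, 14, 2, 3, 4, 5, 6, 7, 8, 9, 15, 10, 12, 16, 11, 13, 1] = (1 14 11 10 15 13 16)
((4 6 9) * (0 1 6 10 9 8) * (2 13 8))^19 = ((0 1 6 2 13 8)(4 10 9))^19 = (0 1 6 2 13 8)(4 10 9)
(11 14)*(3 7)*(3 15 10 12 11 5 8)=(3 7 15 10 12 11 14 5 8)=[0, 1, 2, 7, 4, 8, 6, 15, 3, 9, 12, 14, 11, 13, 5, 10]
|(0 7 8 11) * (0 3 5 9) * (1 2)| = 14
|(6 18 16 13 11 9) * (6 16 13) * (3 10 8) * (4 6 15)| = |(3 10 8)(4 6 18 13 11 9 16 15)| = 24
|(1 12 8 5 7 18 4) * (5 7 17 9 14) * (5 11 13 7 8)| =11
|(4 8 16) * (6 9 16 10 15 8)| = |(4 6 9 16)(8 10 15)| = 12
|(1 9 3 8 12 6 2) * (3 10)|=8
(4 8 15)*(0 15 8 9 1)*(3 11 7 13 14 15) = (0 3 11 7 13 14 15 4 9 1) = [3, 0, 2, 11, 9, 5, 6, 13, 8, 1, 10, 7, 12, 14, 15, 4]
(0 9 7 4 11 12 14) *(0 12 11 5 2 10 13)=(0 9 7 4 5 2 10 13)(12 14)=[9, 1, 10, 3, 5, 2, 6, 4, 8, 7, 13, 11, 14, 0, 12]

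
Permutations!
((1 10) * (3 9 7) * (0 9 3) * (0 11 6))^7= (0 7 6 9 11)(1 10)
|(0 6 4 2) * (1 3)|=|(0 6 4 2)(1 3)|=4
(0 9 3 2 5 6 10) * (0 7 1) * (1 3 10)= (0 9 10 7 3 2 5 6 1)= [9, 0, 5, 2, 4, 6, 1, 3, 8, 10, 7]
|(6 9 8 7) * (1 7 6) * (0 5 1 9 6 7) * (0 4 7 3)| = 8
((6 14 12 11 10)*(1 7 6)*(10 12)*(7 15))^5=((1 15 7 6 14 10)(11 12))^5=(1 10 14 6 7 15)(11 12)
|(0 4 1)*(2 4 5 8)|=|(0 5 8 2 4 1)|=6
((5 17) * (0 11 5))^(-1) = ((0 11 5 17))^(-1) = (0 17 5 11)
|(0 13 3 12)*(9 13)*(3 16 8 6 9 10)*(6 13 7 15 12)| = 24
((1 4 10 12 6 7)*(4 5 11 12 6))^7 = (1 7 6 10 4 12 11 5)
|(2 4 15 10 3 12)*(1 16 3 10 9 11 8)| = |(1 16 3 12 2 4 15 9 11 8)| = 10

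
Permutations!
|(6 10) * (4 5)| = 2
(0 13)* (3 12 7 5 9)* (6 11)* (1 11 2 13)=[1, 11, 13, 12, 4, 9, 2, 5, 8, 3, 10, 6, 7, 0]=(0 1 11 6 2 13)(3 12 7 5 9)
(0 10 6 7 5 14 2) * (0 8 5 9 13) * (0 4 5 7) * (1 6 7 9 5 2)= (0 10 7 5 14 1 6)(2 8 9 13 4)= [10, 6, 8, 3, 2, 14, 0, 5, 9, 13, 7, 11, 12, 4, 1]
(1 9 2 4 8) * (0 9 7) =(0 9 2 4 8 1 7) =[9, 7, 4, 3, 8, 5, 6, 0, 1, 2]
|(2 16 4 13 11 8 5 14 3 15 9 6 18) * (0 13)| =|(0 13 11 8 5 14 3 15 9 6 18 2 16 4)| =14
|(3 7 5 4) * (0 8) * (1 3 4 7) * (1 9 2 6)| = 10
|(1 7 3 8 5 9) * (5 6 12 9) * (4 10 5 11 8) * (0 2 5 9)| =42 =|(0 2 5 11 8 6 12)(1 7 3 4 10 9)|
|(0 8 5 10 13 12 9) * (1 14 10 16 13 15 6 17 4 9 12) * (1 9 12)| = 24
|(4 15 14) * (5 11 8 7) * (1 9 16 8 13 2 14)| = |(1 9 16 8 7 5 11 13 2 14 4 15)| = 12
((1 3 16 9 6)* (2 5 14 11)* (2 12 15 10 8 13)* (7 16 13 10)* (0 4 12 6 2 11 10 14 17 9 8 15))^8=((0 4 12)(1 3 13 11 6)(2 5 17 9)(7 16 8 14 10 15))^8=(17)(0 12 4)(1 11 3 6 13)(7 8 10)(14 15 16)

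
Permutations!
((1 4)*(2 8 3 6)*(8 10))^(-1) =(1 4)(2 6 3 8 10)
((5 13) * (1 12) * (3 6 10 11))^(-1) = (1 12)(3 11 10 6)(5 13)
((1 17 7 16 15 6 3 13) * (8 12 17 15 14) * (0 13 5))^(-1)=((0 13 1 15 6 3 5)(7 16 14 8 12 17))^(-1)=(0 5 3 6 15 1 13)(7 17 12 8 14 16)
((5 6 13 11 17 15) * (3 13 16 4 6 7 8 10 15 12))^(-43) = ((3 13 11 17 12)(4 6 16)(5 7 8 10 15))^(-43) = (3 11 12 13 17)(4 16 6)(5 8 15 7 10)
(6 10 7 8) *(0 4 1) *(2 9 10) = [4, 0, 9, 3, 1, 5, 2, 8, 6, 10, 7] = (0 4 1)(2 9 10 7 8 6)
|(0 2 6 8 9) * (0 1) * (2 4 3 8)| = |(0 4 3 8 9 1)(2 6)| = 6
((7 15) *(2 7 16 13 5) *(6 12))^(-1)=(2 5 13 16 15 7)(6 12)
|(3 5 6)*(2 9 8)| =|(2 9 8)(3 5 6)| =3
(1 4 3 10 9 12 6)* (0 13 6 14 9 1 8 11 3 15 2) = (0 13 6 8 11 3 10 1 4 15 2)(9 12 14) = [13, 4, 0, 10, 15, 5, 8, 7, 11, 12, 1, 3, 14, 6, 9, 2]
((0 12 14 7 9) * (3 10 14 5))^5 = (0 14 5 9 10 12 7 3)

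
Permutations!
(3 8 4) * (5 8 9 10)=[0, 1, 2, 9, 3, 8, 6, 7, 4, 10, 5]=(3 9 10 5 8 4)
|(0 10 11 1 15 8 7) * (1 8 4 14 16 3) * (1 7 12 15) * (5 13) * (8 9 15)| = |(0 10 11 9 15 4 14 16 3 7)(5 13)(8 12)| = 10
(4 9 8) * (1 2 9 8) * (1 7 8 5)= [0, 2, 9, 3, 5, 1, 6, 8, 4, 7]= (1 2 9 7 8 4 5)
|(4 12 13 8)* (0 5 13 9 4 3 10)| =|(0 5 13 8 3 10)(4 12 9)| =6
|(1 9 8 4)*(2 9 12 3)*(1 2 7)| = 4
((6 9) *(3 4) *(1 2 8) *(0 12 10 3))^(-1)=(0 4 3 10 12)(1 8 2)(6 9)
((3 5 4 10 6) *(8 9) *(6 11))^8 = (3 4 11)(5 10 6)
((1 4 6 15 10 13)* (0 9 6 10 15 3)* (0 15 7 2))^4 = ((0 9 6 3 15 7 2)(1 4 10 13))^4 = (0 15 9 7 6 2 3)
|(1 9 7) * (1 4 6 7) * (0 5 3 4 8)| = |(0 5 3 4 6 7 8)(1 9)| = 14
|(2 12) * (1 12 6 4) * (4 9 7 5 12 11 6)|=|(1 11 6 9 7 5 12 2 4)|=9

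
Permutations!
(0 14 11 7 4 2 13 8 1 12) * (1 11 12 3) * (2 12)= [14, 3, 13, 1, 12, 5, 6, 4, 11, 9, 10, 7, 0, 8, 2]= (0 14 2 13 8 11 7 4 12)(1 3)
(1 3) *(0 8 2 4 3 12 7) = (0 8 2 4 3 1 12 7) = [8, 12, 4, 1, 3, 5, 6, 0, 2, 9, 10, 11, 7]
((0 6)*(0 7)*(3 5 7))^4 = (0 7 5 3 6)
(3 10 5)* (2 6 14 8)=[0, 1, 6, 10, 4, 3, 14, 7, 2, 9, 5, 11, 12, 13, 8]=(2 6 14 8)(3 10 5)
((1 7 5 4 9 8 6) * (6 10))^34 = ((1 7 5 4 9 8 10 6))^34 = (1 5 9 10)(4 8 6 7)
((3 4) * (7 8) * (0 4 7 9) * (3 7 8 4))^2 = ((0 3 8 9)(4 7))^2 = (0 8)(3 9)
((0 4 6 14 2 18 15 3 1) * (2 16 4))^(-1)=(0 1 3 15 18 2)(4 16 14 6)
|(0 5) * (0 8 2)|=4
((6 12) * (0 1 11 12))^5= (12)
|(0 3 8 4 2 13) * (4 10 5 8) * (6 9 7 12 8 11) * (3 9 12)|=42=|(0 9 7 3 4 2 13)(5 11 6 12 8 10)|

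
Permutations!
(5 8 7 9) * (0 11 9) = (0 11 9 5 8 7) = [11, 1, 2, 3, 4, 8, 6, 0, 7, 5, 10, 9]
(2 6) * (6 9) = (2 9 6) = [0, 1, 9, 3, 4, 5, 2, 7, 8, 6]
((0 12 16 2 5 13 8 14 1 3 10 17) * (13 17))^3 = (0 2)(1 13)(3 8)(5 12)(10 14)(16 17)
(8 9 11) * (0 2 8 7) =(0 2 8 9 11 7) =[2, 1, 8, 3, 4, 5, 6, 0, 9, 11, 10, 7]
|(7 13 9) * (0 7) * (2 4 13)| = |(0 7 2 4 13 9)| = 6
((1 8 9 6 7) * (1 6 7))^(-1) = ((1 8 9 7 6))^(-1) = (1 6 7 9 8)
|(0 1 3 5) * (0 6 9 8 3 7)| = 15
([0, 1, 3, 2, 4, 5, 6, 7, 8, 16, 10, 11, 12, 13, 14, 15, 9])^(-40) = [0, 1, 2, 3, 4, 5, 6, 7, 8, 9, 10, 11, 12, 13, 14, 15, 16]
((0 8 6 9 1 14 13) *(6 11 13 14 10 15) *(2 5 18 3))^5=((0 8 11 13)(1 10 15 6 9)(2 5 18 3))^5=(0 8 11 13)(2 5 18 3)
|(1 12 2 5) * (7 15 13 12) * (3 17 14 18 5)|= 11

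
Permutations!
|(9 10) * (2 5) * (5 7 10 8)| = 6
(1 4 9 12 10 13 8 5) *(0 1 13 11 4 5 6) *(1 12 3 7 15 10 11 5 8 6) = (0 12 11 4 9 3 7 15 10 5 13 6)(1 8) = [12, 8, 2, 7, 9, 13, 0, 15, 1, 3, 5, 4, 11, 6, 14, 10]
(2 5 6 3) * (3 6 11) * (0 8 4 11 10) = [8, 1, 5, 2, 11, 10, 6, 7, 4, 9, 0, 3] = (0 8 4 11 3 2 5 10)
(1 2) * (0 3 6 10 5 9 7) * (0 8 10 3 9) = (0 9 7 8 10 5)(1 2)(3 6) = [9, 2, 1, 6, 4, 0, 3, 8, 10, 7, 5]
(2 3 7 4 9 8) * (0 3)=(0 3 7 4 9 8 2)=[3, 1, 0, 7, 9, 5, 6, 4, 2, 8]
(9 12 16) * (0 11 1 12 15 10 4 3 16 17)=(0 11 1 12 17)(3 16 9 15 10 4)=[11, 12, 2, 16, 3, 5, 6, 7, 8, 15, 4, 1, 17, 13, 14, 10, 9, 0]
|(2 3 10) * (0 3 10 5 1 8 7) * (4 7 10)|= |(0 3 5 1 8 10 2 4 7)|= 9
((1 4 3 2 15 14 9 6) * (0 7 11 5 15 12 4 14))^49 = (0 15 5 11 7)(1 14 9 6)(2 12 4 3) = ((0 7 11 5 15)(1 14 9 6)(2 12 4 3))^49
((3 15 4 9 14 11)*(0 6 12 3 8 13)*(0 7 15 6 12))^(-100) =(4 8)(7 14)(9 13)(11 15)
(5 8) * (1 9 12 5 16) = (1 9 12 5 8 16) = [0, 9, 2, 3, 4, 8, 6, 7, 16, 12, 10, 11, 5, 13, 14, 15, 1]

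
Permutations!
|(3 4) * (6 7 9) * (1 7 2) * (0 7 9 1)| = 6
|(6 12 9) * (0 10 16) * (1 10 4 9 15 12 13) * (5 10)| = |(0 4 9 6 13 1 5 10 16)(12 15)| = 18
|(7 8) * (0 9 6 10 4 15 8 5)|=|(0 9 6 10 4 15 8 7 5)|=9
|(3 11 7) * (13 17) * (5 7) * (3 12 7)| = 6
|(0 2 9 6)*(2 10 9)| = 4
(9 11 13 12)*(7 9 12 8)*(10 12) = (7 9 11 13 8)(10 12) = [0, 1, 2, 3, 4, 5, 6, 9, 7, 11, 12, 13, 10, 8]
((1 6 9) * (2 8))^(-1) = (1 9 6)(2 8)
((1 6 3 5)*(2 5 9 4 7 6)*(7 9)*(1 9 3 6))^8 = ((1 2 5 9 4 3 7))^8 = (1 2 5 9 4 3 7)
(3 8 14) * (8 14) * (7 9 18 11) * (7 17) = [0, 1, 2, 14, 4, 5, 6, 9, 8, 18, 10, 17, 12, 13, 3, 15, 16, 7, 11] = (3 14)(7 9 18 11 17)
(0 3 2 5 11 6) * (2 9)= (0 3 9 2 5 11 6)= [3, 1, 5, 9, 4, 11, 0, 7, 8, 2, 10, 6]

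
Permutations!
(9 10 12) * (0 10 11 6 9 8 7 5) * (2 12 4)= (0 10 4 2 12 8 7 5)(6 9 11)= [10, 1, 12, 3, 2, 0, 9, 5, 7, 11, 4, 6, 8]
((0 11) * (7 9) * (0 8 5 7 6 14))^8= ((0 11 8 5 7 9 6 14))^8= (14)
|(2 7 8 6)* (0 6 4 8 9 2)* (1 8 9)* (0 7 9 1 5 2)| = 6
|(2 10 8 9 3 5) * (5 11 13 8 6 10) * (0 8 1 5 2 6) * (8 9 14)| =|(0 9 3 11 13 1 5 6 10)(8 14)| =18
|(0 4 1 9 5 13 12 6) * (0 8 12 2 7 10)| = |(0 4 1 9 5 13 2 7 10)(6 8 12)| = 9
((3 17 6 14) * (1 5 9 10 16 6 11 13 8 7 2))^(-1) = ((1 5 9 10 16 6 14 3 17 11 13 8 7 2))^(-1) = (1 2 7 8 13 11 17 3 14 6 16 10 9 5)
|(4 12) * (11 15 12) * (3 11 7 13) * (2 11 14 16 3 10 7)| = |(2 11 15 12 4)(3 14 16)(7 13 10)| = 15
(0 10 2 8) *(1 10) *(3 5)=[1, 10, 8, 5, 4, 3, 6, 7, 0, 9, 2]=(0 1 10 2 8)(3 5)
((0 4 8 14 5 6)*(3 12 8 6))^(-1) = (0 6 4)(3 5 14 8 12)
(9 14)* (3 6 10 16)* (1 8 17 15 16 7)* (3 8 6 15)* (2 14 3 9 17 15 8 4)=[0, 6, 14, 8, 2, 5, 10, 1, 15, 3, 7, 11, 12, 13, 17, 16, 4, 9]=(1 6 10 7)(2 14 17 9 3 8 15 16 4)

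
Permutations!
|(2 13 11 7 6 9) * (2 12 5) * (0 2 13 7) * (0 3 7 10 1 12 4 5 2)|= |(1 12 2 10)(3 7 6 9 4 5 13 11)|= 8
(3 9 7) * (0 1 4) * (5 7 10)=(0 1 4)(3 9 10 5 7)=[1, 4, 2, 9, 0, 7, 6, 3, 8, 10, 5]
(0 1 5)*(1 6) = [6, 5, 2, 3, 4, 0, 1] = (0 6 1 5)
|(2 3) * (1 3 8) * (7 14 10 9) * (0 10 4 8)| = 10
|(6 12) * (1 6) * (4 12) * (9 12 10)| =6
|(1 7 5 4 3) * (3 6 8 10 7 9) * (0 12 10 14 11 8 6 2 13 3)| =|(0 12 10 7 5 4 2 13 3 1 9)(8 14 11)| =33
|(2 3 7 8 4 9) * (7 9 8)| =6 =|(2 3 9)(4 8)|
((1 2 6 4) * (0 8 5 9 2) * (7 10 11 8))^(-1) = (0 1 4 6 2 9 5 8 11 10 7)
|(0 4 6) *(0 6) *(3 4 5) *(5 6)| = |(0 6 5 3 4)| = 5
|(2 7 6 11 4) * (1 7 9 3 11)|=15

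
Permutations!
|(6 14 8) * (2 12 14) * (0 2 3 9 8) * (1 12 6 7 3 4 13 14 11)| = |(0 2 6 4 13 14)(1 12 11)(3 9 8 7)| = 12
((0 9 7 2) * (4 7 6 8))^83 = ((0 9 6 8 4 7 2))^83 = (0 2 7 4 8 6 9)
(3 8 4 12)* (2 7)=[0, 1, 7, 8, 12, 5, 6, 2, 4, 9, 10, 11, 3]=(2 7)(3 8 4 12)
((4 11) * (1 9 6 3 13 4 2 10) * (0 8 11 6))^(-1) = (0 9 1 10 2 11 8)(3 6 4 13)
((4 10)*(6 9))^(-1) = (4 10)(6 9)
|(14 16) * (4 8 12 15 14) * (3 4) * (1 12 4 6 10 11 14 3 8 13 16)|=8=|(1 12 15 3 6 10 11 14)(4 13 16 8)|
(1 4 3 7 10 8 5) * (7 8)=(1 4 3 8 5)(7 10)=[0, 4, 2, 8, 3, 1, 6, 10, 5, 9, 7]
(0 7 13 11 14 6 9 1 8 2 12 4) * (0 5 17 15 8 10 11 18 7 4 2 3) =(0 4 5 17 15 8 3)(1 10 11 14 6 9)(2 12)(7 13 18) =[4, 10, 12, 0, 5, 17, 9, 13, 3, 1, 11, 14, 2, 18, 6, 8, 16, 15, 7]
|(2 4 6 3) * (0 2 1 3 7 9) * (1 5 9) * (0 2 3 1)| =8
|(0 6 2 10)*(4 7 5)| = 12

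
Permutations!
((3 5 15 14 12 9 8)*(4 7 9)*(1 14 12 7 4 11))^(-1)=(1 11 12 15 5 3 8 9 7 14)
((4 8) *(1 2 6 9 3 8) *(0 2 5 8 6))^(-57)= ((0 2)(1 5 8 4)(3 6 9))^(-57)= (9)(0 2)(1 4 8 5)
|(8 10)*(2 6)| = 2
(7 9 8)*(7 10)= (7 9 8 10)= [0, 1, 2, 3, 4, 5, 6, 9, 10, 8, 7]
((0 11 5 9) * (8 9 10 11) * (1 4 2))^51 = (11)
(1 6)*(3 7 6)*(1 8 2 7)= (1 3)(2 7 6 8)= [0, 3, 7, 1, 4, 5, 8, 6, 2]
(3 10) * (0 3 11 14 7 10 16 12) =(0 3 16 12)(7 10 11 14) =[3, 1, 2, 16, 4, 5, 6, 10, 8, 9, 11, 14, 0, 13, 7, 15, 12]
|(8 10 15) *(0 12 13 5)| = |(0 12 13 5)(8 10 15)| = 12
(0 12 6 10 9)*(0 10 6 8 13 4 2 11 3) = (0 12 8 13 4 2 11 3)(9 10) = [12, 1, 11, 0, 2, 5, 6, 7, 13, 10, 9, 3, 8, 4]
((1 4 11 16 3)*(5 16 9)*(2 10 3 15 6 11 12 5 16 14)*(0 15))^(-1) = ((0 15 6 11 9 16)(1 4 12 5 14 2 10 3))^(-1) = (0 16 9 11 6 15)(1 3 10 2 14 5 12 4)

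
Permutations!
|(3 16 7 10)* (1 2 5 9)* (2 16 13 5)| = 8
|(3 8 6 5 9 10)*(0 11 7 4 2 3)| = 11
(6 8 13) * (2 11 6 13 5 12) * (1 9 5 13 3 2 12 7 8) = [0, 9, 11, 2, 4, 7, 1, 8, 13, 5, 10, 6, 12, 3] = (1 9 5 7 8 13 3 2 11 6)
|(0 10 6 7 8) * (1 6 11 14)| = 8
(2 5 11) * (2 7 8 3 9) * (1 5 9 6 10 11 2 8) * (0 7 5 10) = (0 7 1 10 11 5 2 9 8 3 6) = [7, 10, 9, 6, 4, 2, 0, 1, 3, 8, 11, 5]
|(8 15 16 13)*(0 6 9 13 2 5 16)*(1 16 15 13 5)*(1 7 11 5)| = 10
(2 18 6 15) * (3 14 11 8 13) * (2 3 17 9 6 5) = (2 18 5)(3 14 11 8 13 17 9 6 15) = [0, 1, 18, 14, 4, 2, 15, 7, 13, 6, 10, 8, 12, 17, 11, 3, 16, 9, 5]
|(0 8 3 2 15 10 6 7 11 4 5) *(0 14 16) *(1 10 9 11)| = |(0 8 3 2 15 9 11 4 5 14 16)(1 10 6 7)| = 44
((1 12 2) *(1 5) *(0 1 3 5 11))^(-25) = ((0 1 12 2 11)(3 5))^(-25) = (12)(3 5)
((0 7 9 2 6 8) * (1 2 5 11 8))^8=((0 7 9 5 11 8)(1 2 6))^8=(0 9 11)(1 6 2)(5 8 7)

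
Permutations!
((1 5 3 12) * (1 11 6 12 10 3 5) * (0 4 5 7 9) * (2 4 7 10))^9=((0 7 9)(2 4 5 10 3)(6 12 11))^9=(12)(2 3 10 5 4)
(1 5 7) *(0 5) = (0 5 7 1) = [5, 0, 2, 3, 4, 7, 6, 1]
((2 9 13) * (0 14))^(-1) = (0 14)(2 13 9)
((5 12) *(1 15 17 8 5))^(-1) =((1 15 17 8 5 12))^(-1) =(1 12 5 8 17 15)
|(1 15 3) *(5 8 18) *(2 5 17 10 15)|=|(1 2 5 8 18 17 10 15 3)|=9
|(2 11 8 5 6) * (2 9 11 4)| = 10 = |(2 4)(5 6 9 11 8)|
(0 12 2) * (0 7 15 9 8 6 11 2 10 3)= (0 12 10 3)(2 7 15 9 8 6 11)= [12, 1, 7, 0, 4, 5, 11, 15, 6, 8, 3, 2, 10, 13, 14, 9]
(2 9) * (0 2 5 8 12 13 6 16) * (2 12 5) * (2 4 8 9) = (0 12 13 6 16)(4 8 5 9) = [12, 1, 2, 3, 8, 9, 16, 7, 5, 4, 10, 11, 13, 6, 14, 15, 0]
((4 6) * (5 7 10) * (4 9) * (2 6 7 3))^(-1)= (2 3 5 10 7 4 9 6)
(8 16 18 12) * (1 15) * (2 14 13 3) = [0, 15, 14, 2, 4, 5, 6, 7, 16, 9, 10, 11, 8, 3, 13, 1, 18, 17, 12] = (1 15)(2 14 13 3)(8 16 18 12)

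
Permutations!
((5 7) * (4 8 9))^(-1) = (4 9 8)(5 7)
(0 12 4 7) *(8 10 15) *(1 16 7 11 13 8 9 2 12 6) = [6, 16, 12, 3, 11, 5, 1, 0, 10, 2, 15, 13, 4, 8, 14, 9, 7] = (0 6 1 16 7)(2 12 4 11 13 8 10 15 9)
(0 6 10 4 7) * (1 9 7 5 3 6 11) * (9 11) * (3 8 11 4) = (0 9 7)(1 4 5 8 11)(3 6 10) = [9, 4, 2, 6, 5, 8, 10, 0, 11, 7, 3, 1]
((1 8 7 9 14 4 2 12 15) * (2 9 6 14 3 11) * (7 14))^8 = ((1 8 14 4 9 3 11 2 12 15)(6 7))^8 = (1 12 11 9 14)(2 3 4 8 15)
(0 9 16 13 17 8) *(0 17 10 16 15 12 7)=[9, 1, 2, 3, 4, 5, 6, 0, 17, 15, 16, 11, 7, 10, 14, 12, 13, 8]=(0 9 15 12 7)(8 17)(10 16 13)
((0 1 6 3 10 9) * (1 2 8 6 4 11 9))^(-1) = (0 9 11 4 1 10 3 6 8 2)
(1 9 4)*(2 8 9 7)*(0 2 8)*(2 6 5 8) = (0 6 5 8 9 4 1 7 2) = [6, 7, 0, 3, 1, 8, 5, 2, 9, 4]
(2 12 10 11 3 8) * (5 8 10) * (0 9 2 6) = (0 9 2 12 5 8 6)(3 10 11) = [9, 1, 12, 10, 4, 8, 0, 7, 6, 2, 11, 3, 5]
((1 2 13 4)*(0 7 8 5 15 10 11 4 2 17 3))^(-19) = (0 5 11 17 7 15 4 3 8 10 1)(2 13) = ((0 7 8 5 15 10 11 4 1 17 3)(2 13))^(-19)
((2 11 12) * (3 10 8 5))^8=((2 11 12)(3 10 8 5))^8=(2 12 11)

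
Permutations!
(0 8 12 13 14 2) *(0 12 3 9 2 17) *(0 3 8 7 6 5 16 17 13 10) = [7, 1, 12, 9, 4, 16, 5, 6, 8, 2, 0, 11, 10, 14, 13, 15, 17, 3] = (0 7 6 5 16 17 3 9 2 12 10)(13 14)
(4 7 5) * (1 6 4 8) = (1 6 4 7 5 8) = [0, 6, 2, 3, 7, 8, 4, 5, 1]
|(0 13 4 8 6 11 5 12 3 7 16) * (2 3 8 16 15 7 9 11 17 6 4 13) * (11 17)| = |(0 2 3 9 17 6 11 5 12 8 4 16)(7 15)| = 12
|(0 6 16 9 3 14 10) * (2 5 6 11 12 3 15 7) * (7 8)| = 24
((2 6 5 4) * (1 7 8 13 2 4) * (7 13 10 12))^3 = (1 6 13 5 2)(7 12 10 8)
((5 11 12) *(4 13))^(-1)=((4 13)(5 11 12))^(-1)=(4 13)(5 12 11)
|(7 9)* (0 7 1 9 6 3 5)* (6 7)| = 4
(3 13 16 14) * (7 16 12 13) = (3 7 16 14)(12 13) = [0, 1, 2, 7, 4, 5, 6, 16, 8, 9, 10, 11, 13, 12, 3, 15, 14]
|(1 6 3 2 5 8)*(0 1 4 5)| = 15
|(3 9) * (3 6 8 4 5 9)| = |(4 5 9 6 8)| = 5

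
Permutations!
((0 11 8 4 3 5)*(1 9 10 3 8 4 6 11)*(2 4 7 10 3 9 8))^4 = ((0 1 8 6 11 7 10 9 3 5)(2 4))^4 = (0 11 3 8 10)(1 7 5 6 9)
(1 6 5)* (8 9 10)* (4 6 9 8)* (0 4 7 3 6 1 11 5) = (0 4 1 9 10 7 3 6)(5 11) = [4, 9, 2, 6, 1, 11, 0, 3, 8, 10, 7, 5]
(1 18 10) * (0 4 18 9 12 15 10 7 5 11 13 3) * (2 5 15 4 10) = (0 10 1 9 12 4 18 7 15 2 5 11 13 3) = [10, 9, 5, 0, 18, 11, 6, 15, 8, 12, 1, 13, 4, 3, 14, 2, 16, 17, 7]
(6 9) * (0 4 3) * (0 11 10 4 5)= (0 5)(3 11 10 4)(6 9)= [5, 1, 2, 11, 3, 0, 9, 7, 8, 6, 4, 10]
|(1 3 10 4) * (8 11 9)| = |(1 3 10 4)(8 11 9)| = 12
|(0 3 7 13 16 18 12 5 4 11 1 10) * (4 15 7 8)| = 7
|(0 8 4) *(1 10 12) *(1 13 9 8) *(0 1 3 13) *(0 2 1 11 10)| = 11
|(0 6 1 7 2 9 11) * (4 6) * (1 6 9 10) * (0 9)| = |(0 4)(1 7 2 10)(9 11)| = 4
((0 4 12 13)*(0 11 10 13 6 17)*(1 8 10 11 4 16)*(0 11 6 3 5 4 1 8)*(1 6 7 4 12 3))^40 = ((0 16 8 10 13 6 17 11 7 4 3 5 12 1))^40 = (0 12 3 7 17 13 8)(1 5 4 11 6 10 16)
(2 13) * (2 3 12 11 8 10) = (2 13 3 12 11 8 10) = [0, 1, 13, 12, 4, 5, 6, 7, 10, 9, 2, 8, 11, 3]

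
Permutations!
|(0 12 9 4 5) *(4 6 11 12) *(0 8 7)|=20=|(0 4 5 8 7)(6 11 12 9)|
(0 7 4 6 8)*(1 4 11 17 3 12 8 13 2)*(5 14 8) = (0 7 11 17 3 12 5 14 8)(1 4 6 13 2) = [7, 4, 1, 12, 6, 14, 13, 11, 0, 9, 10, 17, 5, 2, 8, 15, 16, 3]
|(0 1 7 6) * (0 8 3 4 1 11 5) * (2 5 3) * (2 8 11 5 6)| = 14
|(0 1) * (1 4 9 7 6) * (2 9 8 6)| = |(0 4 8 6 1)(2 9 7)| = 15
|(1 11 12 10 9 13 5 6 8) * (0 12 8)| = |(0 12 10 9 13 5 6)(1 11 8)| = 21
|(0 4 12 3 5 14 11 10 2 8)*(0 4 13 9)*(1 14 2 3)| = 30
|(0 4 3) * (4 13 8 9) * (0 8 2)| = |(0 13 2)(3 8 9 4)| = 12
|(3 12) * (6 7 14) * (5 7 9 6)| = |(3 12)(5 7 14)(6 9)| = 6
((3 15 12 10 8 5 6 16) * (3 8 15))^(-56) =(16)(10 15 12)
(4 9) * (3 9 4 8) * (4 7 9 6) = [0, 1, 2, 6, 7, 5, 4, 9, 3, 8] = (3 6 4 7 9 8)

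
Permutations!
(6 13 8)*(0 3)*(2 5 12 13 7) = (0 3)(2 5 12 13 8 6 7) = [3, 1, 5, 0, 4, 12, 7, 2, 6, 9, 10, 11, 13, 8]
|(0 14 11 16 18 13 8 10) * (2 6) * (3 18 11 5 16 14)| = |(0 3 18 13 8 10)(2 6)(5 16 11 14)| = 12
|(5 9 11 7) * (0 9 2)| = 6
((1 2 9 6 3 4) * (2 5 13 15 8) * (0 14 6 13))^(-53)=(0 3 5 6 1 14 4)(2 13 8 9 15)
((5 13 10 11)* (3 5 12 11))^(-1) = ((3 5 13 10)(11 12))^(-1) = (3 10 13 5)(11 12)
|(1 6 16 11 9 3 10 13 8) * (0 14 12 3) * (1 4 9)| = 36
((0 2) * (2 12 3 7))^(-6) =(0 2 7 3 12)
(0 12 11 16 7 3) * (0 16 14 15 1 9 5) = (0 12 11 14 15 1 9 5)(3 16 7) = [12, 9, 2, 16, 4, 0, 6, 3, 8, 5, 10, 14, 11, 13, 15, 1, 7]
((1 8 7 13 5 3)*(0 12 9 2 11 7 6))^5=((0 12 9 2 11 7 13 5 3 1 8 6))^5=(0 7 8 2 3 12 13 6 11 1 9 5)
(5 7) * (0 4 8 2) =(0 4 8 2)(5 7) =[4, 1, 0, 3, 8, 7, 6, 5, 2]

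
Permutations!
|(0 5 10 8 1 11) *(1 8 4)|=|(0 5 10 4 1 11)|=6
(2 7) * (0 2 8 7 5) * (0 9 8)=(0 2 5 9 8 7)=[2, 1, 5, 3, 4, 9, 6, 0, 7, 8]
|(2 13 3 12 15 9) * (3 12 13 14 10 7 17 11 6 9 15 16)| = 8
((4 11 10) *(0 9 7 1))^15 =((0 9 7 1)(4 11 10))^15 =(11)(0 1 7 9)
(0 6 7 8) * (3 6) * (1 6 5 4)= [3, 6, 2, 5, 1, 4, 7, 8, 0]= (0 3 5 4 1 6 7 8)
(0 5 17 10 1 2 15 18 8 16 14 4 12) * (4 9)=[5, 2, 15, 3, 12, 17, 6, 7, 16, 4, 1, 11, 0, 13, 9, 18, 14, 10, 8]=(0 5 17 10 1 2 15 18 8 16 14 9 4 12)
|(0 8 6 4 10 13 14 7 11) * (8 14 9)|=|(0 14 7 11)(4 10 13 9 8 6)|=12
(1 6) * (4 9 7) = (1 6)(4 9 7) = [0, 6, 2, 3, 9, 5, 1, 4, 8, 7]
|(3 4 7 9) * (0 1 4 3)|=|(0 1 4 7 9)|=5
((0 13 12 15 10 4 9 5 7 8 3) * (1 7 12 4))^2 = (0 4 5 15 1 8)(3 13 9 12 10 7)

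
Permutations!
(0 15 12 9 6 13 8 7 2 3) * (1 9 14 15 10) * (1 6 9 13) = (0 10 6 1 13 8 7 2 3)(12 14 15) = [10, 13, 3, 0, 4, 5, 1, 2, 7, 9, 6, 11, 14, 8, 15, 12]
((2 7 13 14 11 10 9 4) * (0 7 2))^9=(0 7 13 14 11 10 9 4)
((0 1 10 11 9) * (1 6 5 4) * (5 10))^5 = ((0 6 10 11 9)(1 5 4))^5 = (11)(1 4 5)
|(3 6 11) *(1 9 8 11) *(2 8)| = 7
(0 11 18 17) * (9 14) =(0 11 18 17)(9 14) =[11, 1, 2, 3, 4, 5, 6, 7, 8, 14, 10, 18, 12, 13, 9, 15, 16, 0, 17]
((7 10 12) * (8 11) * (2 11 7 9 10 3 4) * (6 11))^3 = (12)(2 8 4 11 3 6 7)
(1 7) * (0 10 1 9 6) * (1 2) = (0 10 2 1 7 9 6) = [10, 7, 1, 3, 4, 5, 0, 9, 8, 6, 2]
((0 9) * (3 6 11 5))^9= (0 9)(3 6 11 5)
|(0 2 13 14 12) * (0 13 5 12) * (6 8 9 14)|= |(0 2 5 12 13 6 8 9 14)|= 9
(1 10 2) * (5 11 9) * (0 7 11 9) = [7, 10, 1, 3, 4, 9, 6, 11, 8, 5, 2, 0] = (0 7 11)(1 10 2)(5 9)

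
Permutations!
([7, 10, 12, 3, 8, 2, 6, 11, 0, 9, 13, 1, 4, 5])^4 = (0 10 12 7 13 4 11 5 8 1 2)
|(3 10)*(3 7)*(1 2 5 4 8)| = |(1 2 5 4 8)(3 10 7)| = 15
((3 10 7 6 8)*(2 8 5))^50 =(2 8 3 10 7 6 5)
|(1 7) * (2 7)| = |(1 2 7)| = 3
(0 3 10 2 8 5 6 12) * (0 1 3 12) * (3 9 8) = (0 12 1 9 8 5 6)(2 3 10) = [12, 9, 3, 10, 4, 6, 0, 7, 5, 8, 2, 11, 1]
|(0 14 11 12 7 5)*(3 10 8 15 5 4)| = 11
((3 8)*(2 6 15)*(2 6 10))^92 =((2 10)(3 8)(6 15))^92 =(15)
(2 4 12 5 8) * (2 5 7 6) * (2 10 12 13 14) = (2 4 13 14)(5 8)(6 10 12 7) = [0, 1, 4, 3, 13, 8, 10, 6, 5, 9, 12, 11, 7, 14, 2]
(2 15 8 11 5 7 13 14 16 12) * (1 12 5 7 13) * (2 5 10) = (1 12 5 13 14 16 10 2 15 8 11 7) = [0, 12, 15, 3, 4, 13, 6, 1, 11, 9, 2, 7, 5, 14, 16, 8, 10]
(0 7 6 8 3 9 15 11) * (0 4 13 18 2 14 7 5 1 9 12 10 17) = (0 5 1 9 15 11 4 13 18 2 14 7 6 8 3 12 10 17) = [5, 9, 14, 12, 13, 1, 8, 6, 3, 15, 17, 4, 10, 18, 7, 11, 16, 0, 2]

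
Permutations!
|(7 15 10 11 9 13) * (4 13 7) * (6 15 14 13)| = 9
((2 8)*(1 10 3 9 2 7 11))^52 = (1 2)(3 7)(8 10)(9 11)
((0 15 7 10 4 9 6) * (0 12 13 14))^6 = ((0 15 7 10 4 9 6 12 13 14))^6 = (0 6 7 13 4)(9 15 12 10 14)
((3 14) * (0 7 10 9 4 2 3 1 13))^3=(0 9 3 13 10 2 1 7 4 14)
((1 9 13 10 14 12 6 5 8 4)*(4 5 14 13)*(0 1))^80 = ((0 1 9 4)(5 8)(6 14 12)(10 13))^80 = (6 12 14)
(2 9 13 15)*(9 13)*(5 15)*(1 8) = [0, 8, 13, 3, 4, 15, 6, 7, 1, 9, 10, 11, 12, 5, 14, 2] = (1 8)(2 13 5 15)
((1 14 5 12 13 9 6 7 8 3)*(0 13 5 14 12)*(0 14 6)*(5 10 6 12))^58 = (0 13 9)(1 10 3 12 8 14 7 5 6) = ((0 13 9)(1 5 14 12 10 6 7 8 3))^58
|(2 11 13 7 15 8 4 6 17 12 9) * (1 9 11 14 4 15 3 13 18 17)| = |(1 9 2 14 4 6)(3 13 7)(8 15)(11 18 17 12)| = 12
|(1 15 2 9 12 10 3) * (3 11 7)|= 9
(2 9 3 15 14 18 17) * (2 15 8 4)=(2 9 3 8 4)(14 18 17 15)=[0, 1, 9, 8, 2, 5, 6, 7, 4, 3, 10, 11, 12, 13, 18, 14, 16, 15, 17]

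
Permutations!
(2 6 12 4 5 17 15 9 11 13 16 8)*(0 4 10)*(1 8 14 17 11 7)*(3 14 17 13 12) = (0 4 5 11 12 10)(1 8 2 6 3 14 13 16 17 15 9 7) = [4, 8, 6, 14, 5, 11, 3, 1, 2, 7, 0, 12, 10, 16, 13, 9, 17, 15]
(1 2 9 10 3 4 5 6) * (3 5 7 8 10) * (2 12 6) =(1 12 6)(2 9 3 4 7 8 10 5) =[0, 12, 9, 4, 7, 2, 1, 8, 10, 3, 5, 11, 6]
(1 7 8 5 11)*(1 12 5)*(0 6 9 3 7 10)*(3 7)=(0 6 9 7 8 1 10)(5 11 12)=[6, 10, 2, 3, 4, 11, 9, 8, 1, 7, 0, 12, 5]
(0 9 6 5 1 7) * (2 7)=(0 9 6 5 1 2 7)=[9, 2, 7, 3, 4, 1, 5, 0, 8, 6]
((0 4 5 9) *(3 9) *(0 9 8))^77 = (9)(0 5 8 4 3)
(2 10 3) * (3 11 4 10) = (2 3)(4 10 11) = [0, 1, 3, 2, 10, 5, 6, 7, 8, 9, 11, 4]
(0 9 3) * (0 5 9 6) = (0 6)(3 5 9) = [6, 1, 2, 5, 4, 9, 0, 7, 8, 3]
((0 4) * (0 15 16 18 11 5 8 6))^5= (0 11 4 5 15 8 16 6 18)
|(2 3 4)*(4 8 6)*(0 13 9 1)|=|(0 13 9 1)(2 3 8 6 4)|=20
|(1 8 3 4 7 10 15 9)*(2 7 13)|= |(1 8 3 4 13 2 7 10 15 9)|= 10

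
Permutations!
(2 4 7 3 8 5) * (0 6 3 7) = (0 6 3 8 5 2 4) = [6, 1, 4, 8, 0, 2, 3, 7, 5]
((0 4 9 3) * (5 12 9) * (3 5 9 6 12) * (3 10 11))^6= (12)(0 3 11 10 5 9 4)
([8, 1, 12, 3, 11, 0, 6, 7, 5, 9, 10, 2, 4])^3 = [0, 1, 11, 3, 12, 5, 6, 7, 8, 9, 10, 4, 2]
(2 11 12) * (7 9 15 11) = (2 7 9 15 11 12) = [0, 1, 7, 3, 4, 5, 6, 9, 8, 15, 10, 12, 2, 13, 14, 11]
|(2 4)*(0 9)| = 2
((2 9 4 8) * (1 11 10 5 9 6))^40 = (1 9 6 5 2 10 8 11 4)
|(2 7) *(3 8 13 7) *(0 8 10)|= |(0 8 13 7 2 3 10)|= 7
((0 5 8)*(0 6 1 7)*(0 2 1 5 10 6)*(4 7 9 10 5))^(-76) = ((0 5 8)(1 9 10 6 4 7 2))^(-76) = (0 8 5)(1 9 10 6 4 7 2)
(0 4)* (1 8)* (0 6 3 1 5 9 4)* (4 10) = (1 8 5 9 10 4 6 3) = [0, 8, 2, 1, 6, 9, 3, 7, 5, 10, 4]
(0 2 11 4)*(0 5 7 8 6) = [2, 1, 11, 3, 5, 7, 0, 8, 6, 9, 10, 4] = (0 2 11 4 5 7 8 6)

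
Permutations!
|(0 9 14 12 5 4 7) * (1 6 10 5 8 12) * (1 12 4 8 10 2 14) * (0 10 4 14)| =|(0 9 1 6 2)(4 7 10 5 8 14 12)| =35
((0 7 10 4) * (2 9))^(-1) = (0 4 10 7)(2 9)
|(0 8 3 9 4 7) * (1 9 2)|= 8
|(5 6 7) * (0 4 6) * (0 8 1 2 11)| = |(0 4 6 7 5 8 1 2 11)| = 9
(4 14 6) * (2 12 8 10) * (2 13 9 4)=[0, 1, 12, 3, 14, 5, 2, 7, 10, 4, 13, 11, 8, 9, 6]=(2 12 8 10 13 9 4 14 6)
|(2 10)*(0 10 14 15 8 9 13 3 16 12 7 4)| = 13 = |(0 10 2 14 15 8 9 13 3 16 12 7 4)|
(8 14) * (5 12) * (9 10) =(5 12)(8 14)(9 10) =[0, 1, 2, 3, 4, 12, 6, 7, 14, 10, 9, 11, 5, 13, 8]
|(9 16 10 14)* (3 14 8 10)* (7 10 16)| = |(3 14 9 7 10 8 16)| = 7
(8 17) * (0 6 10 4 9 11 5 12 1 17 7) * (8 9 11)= (0 6 10 4 11 5 12 1 17 9 8 7)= [6, 17, 2, 3, 11, 12, 10, 0, 7, 8, 4, 5, 1, 13, 14, 15, 16, 9]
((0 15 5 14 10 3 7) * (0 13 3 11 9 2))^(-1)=((0 15 5 14 10 11 9 2)(3 7 13))^(-1)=(0 2 9 11 10 14 5 15)(3 13 7)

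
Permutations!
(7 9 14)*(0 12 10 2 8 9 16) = (0 12 10 2 8 9 14 7 16) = [12, 1, 8, 3, 4, 5, 6, 16, 9, 14, 2, 11, 10, 13, 7, 15, 0]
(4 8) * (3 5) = (3 5)(4 8) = [0, 1, 2, 5, 8, 3, 6, 7, 4]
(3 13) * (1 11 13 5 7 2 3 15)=(1 11 13 15)(2 3 5 7)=[0, 11, 3, 5, 4, 7, 6, 2, 8, 9, 10, 13, 12, 15, 14, 1]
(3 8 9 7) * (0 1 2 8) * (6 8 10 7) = [1, 2, 10, 0, 4, 5, 8, 3, 9, 6, 7] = (0 1 2 10 7 3)(6 8 9)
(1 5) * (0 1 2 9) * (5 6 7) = (0 1 6 7 5 2 9) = [1, 6, 9, 3, 4, 2, 7, 5, 8, 0]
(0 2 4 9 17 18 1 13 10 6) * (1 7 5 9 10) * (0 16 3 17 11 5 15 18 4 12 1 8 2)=(1 13 8 2 12)(3 17 4 10 6 16)(5 9 11)(7 15 18)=[0, 13, 12, 17, 10, 9, 16, 15, 2, 11, 6, 5, 1, 8, 14, 18, 3, 4, 7]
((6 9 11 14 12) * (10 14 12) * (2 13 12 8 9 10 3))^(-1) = (2 3 14 10 6 12 13)(8 11 9) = ((2 13 12 6 10 14 3)(8 9 11))^(-1)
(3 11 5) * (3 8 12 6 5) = (3 11)(5 8 12 6) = [0, 1, 2, 11, 4, 8, 5, 7, 12, 9, 10, 3, 6]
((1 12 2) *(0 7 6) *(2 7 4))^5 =((0 4 2 1 12 7 6))^5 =(0 7 1 4 6 12 2)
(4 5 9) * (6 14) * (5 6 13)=[0, 1, 2, 3, 6, 9, 14, 7, 8, 4, 10, 11, 12, 5, 13]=(4 6 14 13 5 9)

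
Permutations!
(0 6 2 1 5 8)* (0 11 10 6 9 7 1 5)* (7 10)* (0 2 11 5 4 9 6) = (0 6 11 7 1 2 4 9 10)(5 8) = [6, 2, 4, 3, 9, 8, 11, 1, 5, 10, 0, 7]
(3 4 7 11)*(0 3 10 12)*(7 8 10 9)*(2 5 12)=(0 3 4 8 10 2 5 12)(7 11 9)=[3, 1, 5, 4, 8, 12, 6, 11, 10, 7, 2, 9, 0]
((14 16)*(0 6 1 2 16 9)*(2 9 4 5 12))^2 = ((0 6 1 9)(2 16 14 4 5 12))^2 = (0 1)(2 14 5)(4 12 16)(6 9)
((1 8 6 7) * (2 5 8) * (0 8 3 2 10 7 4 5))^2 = (0 6 5 2 8 4 3)(1 7 10)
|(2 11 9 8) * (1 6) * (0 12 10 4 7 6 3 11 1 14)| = 42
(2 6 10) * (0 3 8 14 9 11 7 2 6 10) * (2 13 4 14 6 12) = (0 3 8 6)(2 10 12)(4 14 9 11 7 13) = [3, 1, 10, 8, 14, 5, 0, 13, 6, 11, 12, 7, 2, 4, 9]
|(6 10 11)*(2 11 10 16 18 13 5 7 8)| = 9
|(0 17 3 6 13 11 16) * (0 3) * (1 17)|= 15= |(0 1 17)(3 6 13 11 16)|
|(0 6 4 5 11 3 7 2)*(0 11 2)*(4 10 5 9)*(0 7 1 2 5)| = |(0 6 10)(1 2 11 3)(4 9)| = 12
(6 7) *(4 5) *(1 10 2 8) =(1 10 2 8)(4 5)(6 7) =[0, 10, 8, 3, 5, 4, 7, 6, 1, 9, 2]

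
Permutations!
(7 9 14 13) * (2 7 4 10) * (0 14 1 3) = (0 14 13 4 10 2 7 9 1 3) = [14, 3, 7, 0, 10, 5, 6, 9, 8, 1, 2, 11, 12, 4, 13]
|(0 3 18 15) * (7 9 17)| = 12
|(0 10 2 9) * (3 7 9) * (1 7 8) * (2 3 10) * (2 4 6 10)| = 9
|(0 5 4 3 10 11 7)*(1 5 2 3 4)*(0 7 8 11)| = |(0 2 3 10)(1 5)(8 11)| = 4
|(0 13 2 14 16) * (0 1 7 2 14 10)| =|(0 13 14 16 1 7 2 10)| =8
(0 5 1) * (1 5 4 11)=[4, 0, 2, 3, 11, 5, 6, 7, 8, 9, 10, 1]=(0 4 11 1)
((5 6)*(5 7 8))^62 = ((5 6 7 8))^62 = (5 7)(6 8)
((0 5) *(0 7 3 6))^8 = (0 3 5 6 7)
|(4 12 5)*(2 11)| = 6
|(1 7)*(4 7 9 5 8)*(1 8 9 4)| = |(1 4 7 8)(5 9)| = 4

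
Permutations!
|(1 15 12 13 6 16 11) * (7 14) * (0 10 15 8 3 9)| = 12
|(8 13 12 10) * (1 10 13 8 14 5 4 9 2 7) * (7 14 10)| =|(1 7)(2 14 5 4 9)(12 13)| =10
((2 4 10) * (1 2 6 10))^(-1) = ((1 2 4)(6 10))^(-1) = (1 4 2)(6 10)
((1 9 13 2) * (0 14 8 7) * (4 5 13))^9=(0 14 8 7)(1 5)(2 4)(9 13)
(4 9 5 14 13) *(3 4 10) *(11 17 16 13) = (3 4 9 5 14 11 17 16 13 10) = [0, 1, 2, 4, 9, 14, 6, 7, 8, 5, 3, 17, 12, 10, 11, 15, 13, 16]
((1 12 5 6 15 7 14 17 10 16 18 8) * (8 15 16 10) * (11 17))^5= (1 18 17 6 14 12 15 8 16 11 5 7)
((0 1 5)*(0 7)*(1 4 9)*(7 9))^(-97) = (0 7 4)(1 9 5)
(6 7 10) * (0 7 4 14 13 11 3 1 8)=(0 7 10 6 4 14 13 11 3 1 8)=[7, 8, 2, 1, 14, 5, 4, 10, 0, 9, 6, 3, 12, 11, 13]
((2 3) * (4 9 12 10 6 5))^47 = ((2 3)(4 9 12 10 6 5))^47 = (2 3)(4 5 6 10 12 9)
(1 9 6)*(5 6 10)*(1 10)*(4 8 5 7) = [0, 9, 2, 3, 8, 6, 10, 4, 5, 1, 7] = (1 9)(4 8 5 6 10 7)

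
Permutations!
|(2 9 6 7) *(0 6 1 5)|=|(0 6 7 2 9 1 5)|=7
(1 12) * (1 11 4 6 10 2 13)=[0, 12, 13, 3, 6, 5, 10, 7, 8, 9, 2, 4, 11, 1]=(1 12 11 4 6 10 2 13)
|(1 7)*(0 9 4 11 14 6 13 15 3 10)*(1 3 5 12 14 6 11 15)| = 14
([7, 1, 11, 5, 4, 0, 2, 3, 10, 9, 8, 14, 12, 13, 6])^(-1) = [5, 1, 6, 7, 4, 3, 14, 0, 10, 9, 8, 2, 12, 13, 11]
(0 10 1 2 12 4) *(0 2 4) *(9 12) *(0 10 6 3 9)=(0 6 3 9 12 10 1 4 2)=[6, 4, 0, 9, 2, 5, 3, 7, 8, 12, 1, 11, 10]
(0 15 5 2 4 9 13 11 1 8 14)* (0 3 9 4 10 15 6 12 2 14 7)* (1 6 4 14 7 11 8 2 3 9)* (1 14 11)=(0 4 11 6 12 3 14 9 13 8 1 2 10 15 5 7)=[4, 2, 10, 14, 11, 7, 12, 0, 1, 13, 15, 6, 3, 8, 9, 5]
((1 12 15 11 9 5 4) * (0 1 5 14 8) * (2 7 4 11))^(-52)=(0 11 2)(1 9 7)(4 12 14)(5 15 8)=((0 1 12 15 2 7 4 5 11 9 14 8))^(-52)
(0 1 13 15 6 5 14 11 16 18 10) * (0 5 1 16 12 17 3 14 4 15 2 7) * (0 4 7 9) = (0 16 18 10 5 7 4 15 6 1 13 2 9)(3 14 11 12 17) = [16, 13, 9, 14, 15, 7, 1, 4, 8, 0, 5, 12, 17, 2, 11, 6, 18, 3, 10]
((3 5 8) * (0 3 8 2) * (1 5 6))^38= (8)(0 6 5)(1 2 3)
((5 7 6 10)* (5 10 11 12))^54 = (5 12 11 6 7)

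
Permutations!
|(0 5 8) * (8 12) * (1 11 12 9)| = 7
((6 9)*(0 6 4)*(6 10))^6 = (0 10 6 9 4)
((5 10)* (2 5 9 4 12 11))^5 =((2 5 10 9 4 12 11))^5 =(2 12 9 5 11 4 10)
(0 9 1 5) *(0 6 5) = (0 9 1)(5 6) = [9, 0, 2, 3, 4, 6, 5, 7, 8, 1]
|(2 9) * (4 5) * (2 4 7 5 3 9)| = 6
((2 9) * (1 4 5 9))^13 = ((1 4 5 9 2))^13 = (1 9 4 2 5)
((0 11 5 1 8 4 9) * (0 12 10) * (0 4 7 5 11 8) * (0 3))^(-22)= (0 7 1)(3 8 5)(4 12)(9 10)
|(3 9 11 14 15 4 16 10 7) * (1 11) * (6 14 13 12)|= 13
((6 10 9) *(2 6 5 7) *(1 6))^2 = ((1 6 10 9 5 7 2))^2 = (1 10 5 2 6 9 7)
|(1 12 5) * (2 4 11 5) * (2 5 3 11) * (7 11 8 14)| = |(1 12 5)(2 4)(3 8 14 7 11)| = 30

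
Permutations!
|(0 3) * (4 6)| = |(0 3)(4 6)| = 2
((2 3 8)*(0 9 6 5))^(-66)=((0 9 6 5)(2 3 8))^(-66)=(0 6)(5 9)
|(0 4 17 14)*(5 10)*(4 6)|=|(0 6 4 17 14)(5 10)|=10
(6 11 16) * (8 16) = [0, 1, 2, 3, 4, 5, 11, 7, 16, 9, 10, 8, 12, 13, 14, 15, 6] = (6 11 8 16)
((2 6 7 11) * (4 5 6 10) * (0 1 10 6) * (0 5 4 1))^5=(1 10)(2 6 7 11)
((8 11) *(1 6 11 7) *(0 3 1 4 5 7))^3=(0 6)(1 8)(3 11)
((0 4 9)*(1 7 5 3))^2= ((0 4 9)(1 7 5 3))^2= (0 9 4)(1 5)(3 7)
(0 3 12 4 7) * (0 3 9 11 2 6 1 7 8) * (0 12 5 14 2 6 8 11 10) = (0 9 10)(1 7 3 5 14 2 8 12 4 11 6) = [9, 7, 8, 5, 11, 14, 1, 3, 12, 10, 0, 6, 4, 13, 2]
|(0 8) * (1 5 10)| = |(0 8)(1 5 10)| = 6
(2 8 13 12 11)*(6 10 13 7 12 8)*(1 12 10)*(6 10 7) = (1 12 11 2 10 13 8 6) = [0, 12, 10, 3, 4, 5, 1, 7, 6, 9, 13, 2, 11, 8]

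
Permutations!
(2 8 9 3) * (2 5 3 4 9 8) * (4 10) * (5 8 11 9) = [0, 1, 2, 8, 5, 3, 6, 7, 11, 10, 4, 9] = (3 8 11 9 10 4 5)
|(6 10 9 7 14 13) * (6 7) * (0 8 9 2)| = |(0 8 9 6 10 2)(7 14 13)| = 6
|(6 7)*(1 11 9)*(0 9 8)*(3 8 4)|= 14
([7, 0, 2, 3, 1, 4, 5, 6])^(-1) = (0 1 4 5 6 7)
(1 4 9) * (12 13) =(1 4 9)(12 13) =[0, 4, 2, 3, 9, 5, 6, 7, 8, 1, 10, 11, 13, 12]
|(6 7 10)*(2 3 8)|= 3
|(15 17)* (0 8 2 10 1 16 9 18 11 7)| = |(0 8 2 10 1 16 9 18 11 7)(15 17)| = 10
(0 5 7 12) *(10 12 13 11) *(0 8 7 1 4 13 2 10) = (0 5 1 4 13 11)(2 10 12 8 7) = [5, 4, 10, 3, 13, 1, 6, 2, 7, 9, 12, 0, 8, 11]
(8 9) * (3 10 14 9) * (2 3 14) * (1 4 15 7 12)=(1 4 15 7 12)(2 3 10)(8 14 9)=[0, 4, 3, 10, 15, 5, 6, 12, 14, 8, 2, 11, 1, 13, 9, 7]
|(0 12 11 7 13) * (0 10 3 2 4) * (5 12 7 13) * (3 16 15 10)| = |(0 7 5 12 11 13 3 2 4)(10 16 15)| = 9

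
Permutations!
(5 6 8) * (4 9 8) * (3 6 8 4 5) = (3 6 5 8)(4 9) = [0, 1, 2, 6, 9, 8, 5, 7, 3, 4]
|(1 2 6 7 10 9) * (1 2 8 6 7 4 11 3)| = |(1 8 6 4 11 3)(2 7 10 9)| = 12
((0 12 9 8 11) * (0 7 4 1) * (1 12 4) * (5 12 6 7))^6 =(0 4 6 7 1)(5 12 9 8 11)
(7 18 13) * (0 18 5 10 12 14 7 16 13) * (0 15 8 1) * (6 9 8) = [18, 0, 2, 3, 4, 10, 9, 5, 1, 8, 12, 11, 14, 16, 7, 6, 13, 17, 15] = (0 18 15 6 9 8 1)(5 10 12 14 7)(13 16)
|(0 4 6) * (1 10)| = 6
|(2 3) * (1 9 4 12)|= |(1 9 4 12)(2 3)|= 4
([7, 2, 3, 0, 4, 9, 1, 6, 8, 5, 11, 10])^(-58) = (11)(0 6 2)(1 3 7)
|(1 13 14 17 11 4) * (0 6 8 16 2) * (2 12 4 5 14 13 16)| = 4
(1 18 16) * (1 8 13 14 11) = (1 18 16 8 13 14 11) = [0, 18, 2, 3, 4, 5, 6, 7, 13, 9, 10, 1, 12, 14, 11, 15, 8, 17, 16]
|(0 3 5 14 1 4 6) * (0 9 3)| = |(1 4 6 9 3 5 14)| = 7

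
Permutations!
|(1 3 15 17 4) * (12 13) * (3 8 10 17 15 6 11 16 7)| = 10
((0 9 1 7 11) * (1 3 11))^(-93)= ((0 9 3 11)(1 7))^(-93)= (0 11 3 9)(1 7)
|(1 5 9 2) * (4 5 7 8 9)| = 10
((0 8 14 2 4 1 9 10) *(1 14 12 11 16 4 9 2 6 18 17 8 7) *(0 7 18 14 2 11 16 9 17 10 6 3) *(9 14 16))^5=((0 18 10 7 1 11 14 3)(2 17 8 12 9 6 16 4))^5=(0 11 10 3 1 18 14 7)(2 6 8 4 9 17 16 12)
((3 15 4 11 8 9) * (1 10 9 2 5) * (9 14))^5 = (1 15 5 3 2 9 8 14 11 10 4)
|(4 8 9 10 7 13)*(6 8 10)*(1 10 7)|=|(1 10)(4 7 13)(6 8 9)|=6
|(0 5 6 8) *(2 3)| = 4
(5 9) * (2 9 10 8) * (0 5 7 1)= [5, 0, 9, 3, 4, 10, 6, 1, 2, 7, 8]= (0 5 10 8 2 9 7 1)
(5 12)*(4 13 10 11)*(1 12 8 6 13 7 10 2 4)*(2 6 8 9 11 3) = (1 12 5 9 11)(2 4 7 10 3)(6 13) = [0, 12, 4, 2, 7, 9, 13, 10, 8, 11, 3, 1, 5, 6]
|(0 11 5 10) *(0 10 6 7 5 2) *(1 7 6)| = 3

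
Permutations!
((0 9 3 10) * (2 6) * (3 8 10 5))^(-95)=(0 9 8 10)(2 6)(3 5)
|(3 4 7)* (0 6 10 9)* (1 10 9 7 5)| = |(0 6 9)(1 10 7 3 4 5)| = 6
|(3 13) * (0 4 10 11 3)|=6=|(0 4 10 11 3 13)|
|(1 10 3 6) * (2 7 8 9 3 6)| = |(1 10 6)(2 7 8 9 3)| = 15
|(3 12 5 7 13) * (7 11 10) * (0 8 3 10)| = 6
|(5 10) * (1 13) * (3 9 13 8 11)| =|(1 8 11 3 9 13)(5 10)| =6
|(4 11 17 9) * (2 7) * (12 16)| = 4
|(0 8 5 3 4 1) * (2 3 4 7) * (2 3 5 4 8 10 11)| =8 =|(0 10 11 2 5 8 4 1)(3 7)|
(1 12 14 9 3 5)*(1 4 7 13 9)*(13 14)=(1 12 13 9 3 5 4 7 14)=[0, 12, 2, 5, 7, 4, 6, 14, 8, 3, 10, 11, 13, 9, 1]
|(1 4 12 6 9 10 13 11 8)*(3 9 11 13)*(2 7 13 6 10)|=12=|(1 4 12 10 3 9 2 7 13 6 11 8)|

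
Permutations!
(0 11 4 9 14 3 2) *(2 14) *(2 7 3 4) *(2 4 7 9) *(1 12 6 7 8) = [11, 12, 0, 14, 2, 5, 7, 3, 1, 9, 10, 4, 6, 13, 8] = (0 11 4 2)(1 12 6 7 3 14 8)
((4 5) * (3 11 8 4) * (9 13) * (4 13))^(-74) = (3 13 5 8 4 11 9)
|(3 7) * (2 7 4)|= |(2 7 3 4)|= 4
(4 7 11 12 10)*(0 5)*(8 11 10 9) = (0 5)(4 7 10)(8 11 12 9) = [5, 1, 2, 3, 7, 0, 6, 10, 11, 8, 4, 12, 9]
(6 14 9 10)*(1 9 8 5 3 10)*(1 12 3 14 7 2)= (1 9 12 3 10 6 7 2)(5 14 8)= [0, 9, 1, 10, 4, 14, 7, 2, 5, 12, 6, 11, 3, 13, 8]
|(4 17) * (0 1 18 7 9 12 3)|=14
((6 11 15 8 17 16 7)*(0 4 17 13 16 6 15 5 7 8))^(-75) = (0 5 17 15 11 4 7 6)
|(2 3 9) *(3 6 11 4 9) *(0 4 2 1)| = |(0 4 9 1)(2 6 11)| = 12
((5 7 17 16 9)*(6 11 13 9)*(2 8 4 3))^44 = (5 6)(7 11)(9 16)(13 17)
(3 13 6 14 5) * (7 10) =(3 13 6 14 5)(7 10) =[0, 1, 2, 13, 4, 3, 14, 10, 8, 9, 7, 11, 12, 6, 5]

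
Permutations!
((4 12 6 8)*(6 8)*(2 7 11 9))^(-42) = ((2 7 11 9)(4 12 8))^(-42) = (12)(2 11)(7 9)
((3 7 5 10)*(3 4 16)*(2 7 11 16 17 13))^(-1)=((2 7 5 10 4 17 13)(3 11 16))^(-1)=(2 13 17 4 10 5 7)(3 16 11)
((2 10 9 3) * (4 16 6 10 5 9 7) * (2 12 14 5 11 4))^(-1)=(2 7 10 6 16 4 11)(3 9 5 14 12)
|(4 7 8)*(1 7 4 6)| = |(1 7 8 6)| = 4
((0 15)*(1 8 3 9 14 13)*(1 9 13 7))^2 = (15)(1 3 9 7 8 13 14)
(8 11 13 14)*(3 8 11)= (3 8)(11 13 14)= [0, 1, 2, 8, 4, 5, 6, 7, 3, 9, 10, 13, 12, 14, 11]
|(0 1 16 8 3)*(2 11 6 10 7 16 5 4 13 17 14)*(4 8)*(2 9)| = 55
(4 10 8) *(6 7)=[0, 1, 2, 3, 10, 5, 7, 6, 4, 9, 8]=(4 10 8)(6 7)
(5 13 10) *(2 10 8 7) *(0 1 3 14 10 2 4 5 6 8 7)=(0 1 3 14 10 6 8)(4 5 13 7)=[1, 3, 2, 14, 5, 13, 8, 4, 0, 9, 6, 11, 12, 7, 10]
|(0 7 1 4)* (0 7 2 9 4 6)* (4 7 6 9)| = |(0 2 4 6)(1 9 7)| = 12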